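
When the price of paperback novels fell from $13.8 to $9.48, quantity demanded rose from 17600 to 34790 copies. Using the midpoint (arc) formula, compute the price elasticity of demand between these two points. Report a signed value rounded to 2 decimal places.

%ΔQ = (34790 − 17600) / [(17600 + 34790)/2] = 17190/26195 = 0.656232…
%ΔP = (9.48 − 13.8) / [(13.8 + 9.48)/2] = -4.32/11.64 = -0.371134…
Arc Ed = %ΔQ / %ΔP = (17190/26195) / (-4.32/11.64) = -1.7681…

-1.77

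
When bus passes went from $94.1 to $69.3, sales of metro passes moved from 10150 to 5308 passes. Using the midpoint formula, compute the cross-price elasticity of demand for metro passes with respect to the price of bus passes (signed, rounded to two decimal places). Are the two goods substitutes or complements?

%ΔQ_{metro passes} = (5308 − 10150)/avg = -4842/7729 = -0.626471…
%ΔP_{bus passes} = (69.3 − 94.1)/avg = -24.8/81.7 = -0.303549…
E_cross = (-4842/7729) / (-24.8/81.7) = 2.0638…
E_cross > 0 ⇒ the goods are substitutes.

2.06; substitutes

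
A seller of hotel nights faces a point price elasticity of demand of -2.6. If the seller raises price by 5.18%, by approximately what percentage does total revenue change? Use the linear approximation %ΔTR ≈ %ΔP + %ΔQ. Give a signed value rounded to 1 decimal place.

%ΔQ ≈ Ed × %ΔP = (-2.6) × (+5.18%) = -13.4680%
%ΔTR ≈ %ΔP + %ΔQ = (+5.18%) + (-13.4680%) = -8.2880%

-8.3%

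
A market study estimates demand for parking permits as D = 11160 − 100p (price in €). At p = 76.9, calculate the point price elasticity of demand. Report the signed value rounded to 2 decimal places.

-2.22

dD/dp = −100. At p = 76.9, D = 11160 − 100(76.9) = 3470.
Ed = (dD/dp)·(p/D) = −100 × (76.9/3470) = -2.2161…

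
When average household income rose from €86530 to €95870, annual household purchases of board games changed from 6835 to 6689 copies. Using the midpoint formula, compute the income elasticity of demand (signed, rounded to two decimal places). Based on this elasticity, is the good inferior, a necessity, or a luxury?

-0.21; inferior

%ΔQ = (6689 − 6835)/[( 6835 + 6689)/2] = -146/6762 = -0.021591…
%ΔIncome = (95870 − 86530)/[( 86530 + 95870)/2] = 9340/91200 = 0.102412…
E_income = (-146/6762) / (9340/91200) = -0.2108…
E_income < 0 ⇒ inferior good.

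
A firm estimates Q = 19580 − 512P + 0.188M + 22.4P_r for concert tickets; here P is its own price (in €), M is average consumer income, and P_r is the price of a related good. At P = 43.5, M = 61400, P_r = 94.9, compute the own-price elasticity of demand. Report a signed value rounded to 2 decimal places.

-2.03

At the given values, Q = 19580 − 512(43.5) + 0.188(61400) + 22.4(94.9) = 10976.96.
∂Q/∂P = −512.
E = (-512) × (43.5/10976.96) = -2.0289…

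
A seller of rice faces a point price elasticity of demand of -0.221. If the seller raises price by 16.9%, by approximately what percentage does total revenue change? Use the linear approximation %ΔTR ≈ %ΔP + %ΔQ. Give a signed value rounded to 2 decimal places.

+13.17%

%ΔQ ≈ Ed × %ΔP = (-0.221) × (+16.9%) = -3.7349%
%ΔTR ≈ %ΔP + %ΔQ = (+16.9%) + (-3.7349%) = +13.1651%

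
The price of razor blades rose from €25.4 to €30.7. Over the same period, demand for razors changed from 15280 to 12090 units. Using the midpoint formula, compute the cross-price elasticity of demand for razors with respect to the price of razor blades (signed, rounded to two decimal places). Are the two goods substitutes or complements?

%ΔQ_{razors} = (12090 − 15280)/avg = -3190/13685 = -0.233101…
%ΔP_{razor blades} = (30.7 − 25.4)/avg = 5.3/28.05 = 0.188948…
E_cross = (-3190/13685) / (5.3/28.05) = -1.2336…
E_cross < 0 ⇒ the goods are complements.

-1.23; complements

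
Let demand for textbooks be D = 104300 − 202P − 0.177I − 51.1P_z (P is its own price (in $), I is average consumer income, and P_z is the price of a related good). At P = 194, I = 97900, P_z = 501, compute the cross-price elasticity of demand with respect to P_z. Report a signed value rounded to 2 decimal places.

At the given values, D = 104300 − 202(194) − 0.177(97900) − 51.1(501) = 22182.6.
∂D/∂P_z = -51.1.
E = (-51.1) × (501/22182.6) = -1.1541…

-1.15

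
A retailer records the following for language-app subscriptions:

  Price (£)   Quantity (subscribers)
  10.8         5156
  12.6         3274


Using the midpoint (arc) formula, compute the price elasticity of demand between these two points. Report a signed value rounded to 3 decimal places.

%ΔQ = (3274 − 5156) / [(5156 + 3274)/2] = -1882/4215 = -0.446500…
%ΔP = (12.6 − 10.8) / [(10.8 + 12.6)/2] = 1.8/11.7 = 0.153846…
Arc Ed = %ΔQ / %ΔP = (-1882/4215) / (1.8/11.7) = -2.90225…

-2.902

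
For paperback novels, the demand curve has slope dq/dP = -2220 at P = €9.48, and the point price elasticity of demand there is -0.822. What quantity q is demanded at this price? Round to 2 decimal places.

25602.92

Ed = (dq/dP)·(P/q) ⇒ q = (dq/dP)·P/Ed = (-2220)·9.48/(-0.822) = 25602.9197…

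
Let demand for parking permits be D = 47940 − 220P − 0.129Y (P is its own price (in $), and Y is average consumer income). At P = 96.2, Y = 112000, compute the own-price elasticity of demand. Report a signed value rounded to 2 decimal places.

At the given values, D = 47940 − 220(96.2) − 0.129(112000) = 12328.
∂D/∂P = −220.
E = (-220) × (96.2/12328) = -1.7167…

-1.72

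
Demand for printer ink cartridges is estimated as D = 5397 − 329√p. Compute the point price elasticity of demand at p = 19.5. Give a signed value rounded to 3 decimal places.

dD/dp = −329/(2√p) = -37.2519. At p = 19.5, D = 3944.18.
Ed = (dD/dp)·(p/D) = (-37.2519) × (19.5/3944.18) = -0.18417…

-0.184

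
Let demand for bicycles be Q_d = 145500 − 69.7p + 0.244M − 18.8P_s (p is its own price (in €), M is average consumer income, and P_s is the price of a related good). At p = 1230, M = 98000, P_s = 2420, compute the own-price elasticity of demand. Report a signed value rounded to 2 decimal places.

At the given values, Q_d = 145500 − 69.7(1230) + 0.244(98000) − 18.8(2420) = 38185.
∂Q_d/∂p = −69.7.
E = (-69.7) × (1230/38185) = -2.2451…

-2.25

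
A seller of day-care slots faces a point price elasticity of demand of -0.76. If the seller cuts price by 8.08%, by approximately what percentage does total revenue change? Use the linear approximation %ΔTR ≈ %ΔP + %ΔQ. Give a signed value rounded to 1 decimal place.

%ΔQ ≈ Ed × %ΔP = (-0.76) × (-8.08%) = +6.1408%
%ΔTR ≈ %ΔP + %ΔQ = (-8.08%) + (+6.1408%) = -1.9392%

-1.9%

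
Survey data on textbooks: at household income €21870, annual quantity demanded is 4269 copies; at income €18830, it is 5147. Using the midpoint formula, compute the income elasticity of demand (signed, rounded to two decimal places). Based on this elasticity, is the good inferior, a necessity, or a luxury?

%ΔQ = (5147 − 4269)/[( 4269 + 5147)/2] = 878/4708 = 0.186491…
%ΔIncome = (18830 − 21870)/[( 21870 + 18830)/2] = -3040/20350 = -0.149385…
E_income = (878/4708) / (-3040/20350) = -1.2483…
E_income < 0 ⇒ inferior good.

-1.25; inferior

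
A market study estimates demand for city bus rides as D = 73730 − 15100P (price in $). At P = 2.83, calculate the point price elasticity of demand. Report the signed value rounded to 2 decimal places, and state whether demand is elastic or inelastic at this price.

-1.38; elastic

dD/dP = −15100. At P = 2.83, D = 73730 − 15100(2.83) = 30997.
Ed = (dD/dP)·(P/D) = −15100 × (2.83/30997) = -1.3786…
|Ed| = 1.38 > 1, so demand is elastic.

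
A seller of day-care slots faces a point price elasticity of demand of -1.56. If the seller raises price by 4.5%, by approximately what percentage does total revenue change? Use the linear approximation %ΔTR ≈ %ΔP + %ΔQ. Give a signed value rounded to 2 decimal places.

-2.52%

%ΔQ ≈ Ed × %ΔP = (-1.56) × (+4.5%) = -7.0200%
%ΔTR ≈ %ΔP + %ΔQ = (+4.5%) + (-7.0200%) = -2.5200%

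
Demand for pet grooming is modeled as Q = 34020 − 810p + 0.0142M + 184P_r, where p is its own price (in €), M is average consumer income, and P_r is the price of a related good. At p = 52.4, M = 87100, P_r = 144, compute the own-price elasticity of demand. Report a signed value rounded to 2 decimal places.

At the given values, Q = 34020 − 810(52.4) + 0.0142(87100) + 184(144) = 19308.82.
∂Q/∂p = −810.
E = (-810) × (52.4/19308.82) = -2.1981…

-2.20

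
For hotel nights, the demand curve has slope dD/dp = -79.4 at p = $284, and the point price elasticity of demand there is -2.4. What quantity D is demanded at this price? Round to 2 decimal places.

9395.67

Ed = (dD/dp)·(p/D) ⇒ D = (dD/dp)·p/Ed = (-79.4)·284/(-2.4) = 9395.6666…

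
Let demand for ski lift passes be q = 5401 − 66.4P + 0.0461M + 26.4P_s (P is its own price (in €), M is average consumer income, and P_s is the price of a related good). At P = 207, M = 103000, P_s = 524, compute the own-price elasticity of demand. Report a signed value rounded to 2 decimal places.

-1.34

At the given values, q = 5401 − 66.4(207) + 0.0461(103000) + 26.4(524) = 10238.1.
∂q/∂P = −66.4.
E = (-66.4) × (207/10238.1) = -1.3425…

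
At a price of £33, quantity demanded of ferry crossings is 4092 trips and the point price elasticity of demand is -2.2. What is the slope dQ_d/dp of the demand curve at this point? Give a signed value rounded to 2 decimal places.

-272.80

Ed = (dQ_d/dp)·(p/Q_d) ⇒ dQ_d/dp = Ed·Q_d/p = (-2.2)·4092/33 = -272.8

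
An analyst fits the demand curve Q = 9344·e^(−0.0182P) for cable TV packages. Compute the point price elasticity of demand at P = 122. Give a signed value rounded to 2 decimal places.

dQ/dP = −0.0182·Q = -18.4628. At P = 122, Q = 1014.44.
Ed = (dQ/dP)·(P/Q) = (-18.4628) × (122/1014.44) = -2.2204

-2.22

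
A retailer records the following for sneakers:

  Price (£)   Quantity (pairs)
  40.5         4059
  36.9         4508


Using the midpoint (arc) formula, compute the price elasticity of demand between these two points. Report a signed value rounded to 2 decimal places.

%ΔQ = (4508 − 4059) / [(4059 + 4508)/2] = 449/4283.5 = 0.104820…
%ΔP = (36.9 − 40.5) / [(40.5 + 36.9)/2] = -3.6/38.7 = -0.093023…
Arc Ed = %ΔQ / %ΔP = (449/4283.5) / (-3.6/38.7) = -1.1268…

-1.13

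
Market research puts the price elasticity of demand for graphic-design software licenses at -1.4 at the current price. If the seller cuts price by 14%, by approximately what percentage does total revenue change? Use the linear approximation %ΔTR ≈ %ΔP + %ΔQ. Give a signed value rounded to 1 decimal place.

%ΔQ ≈ Ed × %ΔP = (-1.4) × (-14%) = +19.6000%
%ΔTR ≈ %ΔP + %ΔQ = (-14%) + (+19.6000%) = +5.6000%

+5.6%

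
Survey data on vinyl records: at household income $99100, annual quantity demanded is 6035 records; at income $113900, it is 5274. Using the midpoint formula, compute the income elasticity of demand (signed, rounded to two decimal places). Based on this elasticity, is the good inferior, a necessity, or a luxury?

-0.97; inferior

%ΔQ = (5274 − 6035)/[( 6035 + 5274)/2] = -761/5654.5 = -0.134583…
%ΔIncome = (113900 − 99100)/[( 99100 + 113900)/2] = 14800/106500 = 0.138967…
E_income = (-761/5654.5) / (14800/106500) = -0.9684…
E_income < 0 ⇒ inferior good.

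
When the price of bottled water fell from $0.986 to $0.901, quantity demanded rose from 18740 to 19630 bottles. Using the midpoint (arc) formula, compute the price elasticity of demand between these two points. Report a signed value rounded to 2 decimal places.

-0.51

%ΔQ = (19630 − 18740) / [(18740 + 19630)/2] = 890/19185 = 0.046390…
%ΔP = (0.901 − 0.986) / [(0.986 + 0.901)/2] = -0.085/0.9435 = -0.090090…
Arc Ed = %ΔQ / %ΔP = (890/19185) / (-0.085/0.9435) = -0.5149…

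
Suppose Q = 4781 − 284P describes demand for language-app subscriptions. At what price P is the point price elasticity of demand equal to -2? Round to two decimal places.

Ed = −284P/(4781 − 284P). Set this equal to -2:
284P = 2·(4781 − 284P) ⇒ 284P(1 + 2) = 2·4781
P = 2·4781 / (284·3) = 11.2230…

11.22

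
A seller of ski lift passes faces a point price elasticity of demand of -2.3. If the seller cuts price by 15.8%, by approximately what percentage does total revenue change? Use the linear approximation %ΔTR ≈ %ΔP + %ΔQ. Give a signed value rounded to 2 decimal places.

+20.54%

%ΔQ ≈ Ed × %ΔP = (-2.3) × (-15.8%) = +36.3400%
%ΔTR ≈ %ΔP + %ΔQ = (-15.8%) + (+36.3400%) = +20.5400%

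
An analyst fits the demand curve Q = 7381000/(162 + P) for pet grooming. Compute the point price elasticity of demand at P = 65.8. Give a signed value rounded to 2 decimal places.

-0.29

dQ/dP = −7381000/(162 + P)² = -142.235. At P = 65.8, Q = 32401.2.
Ed = (dQ/dP)·(P/Q) = (-142.235) × (65.8/32401.2) = -0.2888…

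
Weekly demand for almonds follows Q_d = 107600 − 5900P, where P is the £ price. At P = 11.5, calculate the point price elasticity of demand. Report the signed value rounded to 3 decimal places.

dQ_d/dP = −5900. At P = 11.5, Q_d = 107600 − 5900(11.5) = 39750.
Ed = (dQ_d/dP)·(P/Q_d) = −5900 × (11.5/39750) = -1.70691…

-1.707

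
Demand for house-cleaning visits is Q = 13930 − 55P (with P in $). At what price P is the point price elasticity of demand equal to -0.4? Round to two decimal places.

Ed = −55P/(13930 − 55P). Set this equal to -0.4:
55P = 0.4·(13930 − 55P) ⇒ 55P(1 + 0.4) = 0.4·13930
P = 0.4·13930 / (55·1.4) = 72.3636…

72.36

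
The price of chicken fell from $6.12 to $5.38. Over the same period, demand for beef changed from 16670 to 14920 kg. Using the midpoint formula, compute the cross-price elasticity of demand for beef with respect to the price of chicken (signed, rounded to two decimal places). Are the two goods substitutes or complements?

0.86; substitutes

%ΔQ_{beef} = (14920 − 16670)/avg = -1750/15795 = -0.110794…
%ΔP_{chicken} = (5.38 − 6.12)/avg = -0.74/5.75 = -0.128695…
E_cross = (-1750/15795) / (-0.74/5.75) = 0.8609…
E_cross > 0 ⇒ the goods are substitutes.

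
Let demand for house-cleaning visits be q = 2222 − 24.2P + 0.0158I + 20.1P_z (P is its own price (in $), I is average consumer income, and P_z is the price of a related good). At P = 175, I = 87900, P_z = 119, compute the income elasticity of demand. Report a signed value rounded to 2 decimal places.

0.79

At the given values, q = 2222 − 24.2(175) + 0.0158(87900) + 20.1(119) = 1767.72.
∂q/∂I = 0.0158.
E = (0.0158) × (87900/1767.72) = 0.7856…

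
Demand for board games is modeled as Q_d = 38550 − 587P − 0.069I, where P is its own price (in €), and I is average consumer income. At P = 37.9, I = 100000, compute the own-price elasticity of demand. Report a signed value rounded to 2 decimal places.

-2.37

At the given values, Q_d = 38550 − 587(37.9) − 0.069(100000) = 9402.7.
∂Q_d/∂P = −587.
E = (-587) × (37.9/9402.7) = -2.3660…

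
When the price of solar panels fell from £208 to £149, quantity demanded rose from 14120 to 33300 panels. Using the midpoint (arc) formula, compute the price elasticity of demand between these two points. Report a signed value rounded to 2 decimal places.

-2.45

%ΔQ = (33300 − 14120) / [(14120 + 33300)/2] = 19180/23710 = 0.808941…
%ΔP = (149 − 208) / [(208 + 149)/2] = -59/178.5 = -0.330532…
Arc Ed = %ΔQ / %ΔP = (19180/23710) / (-59/178.5) = -2.4473…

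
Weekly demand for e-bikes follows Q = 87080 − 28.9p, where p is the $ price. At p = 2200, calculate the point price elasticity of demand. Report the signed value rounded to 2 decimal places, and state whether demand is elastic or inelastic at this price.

dQ/dp = −28.9. At p = 2200, Q = 87080 − 28.9(2200) = 23500.
Ed = (dQ/dp)·(p/Q) = −28.9 × (2200/23500) = -2.7055…
|Ed| = 2.71 > 1, so demand is elastic.

-2.71; elastic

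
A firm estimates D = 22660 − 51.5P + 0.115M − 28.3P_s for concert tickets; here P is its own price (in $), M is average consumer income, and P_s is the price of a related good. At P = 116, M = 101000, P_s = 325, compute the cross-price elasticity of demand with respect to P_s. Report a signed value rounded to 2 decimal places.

-0.48

At the given values, D = 22660 − 51.5(116) + 0.115(101000) − 28.3(325) = 19103.5.
∂D/∂P_s = -28.3.
E = (-28.3) × (325/19103.5) = -0.4814…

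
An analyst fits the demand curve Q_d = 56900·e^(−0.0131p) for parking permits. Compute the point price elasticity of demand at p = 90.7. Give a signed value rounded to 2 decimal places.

dQ_d/dp = −0.0131·Q_d = -227.179. At p = 90.7, Q_d = 17341.9.
Ed = (dQ_d/dp)·(p/Q_d) = (-227.179) × (90.7/17341.9) = -1.1881…

-1.19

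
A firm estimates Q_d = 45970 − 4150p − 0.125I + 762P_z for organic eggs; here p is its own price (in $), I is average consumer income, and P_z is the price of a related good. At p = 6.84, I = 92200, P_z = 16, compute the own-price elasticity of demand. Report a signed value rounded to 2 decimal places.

At the given values, Q_d = 45970 − 4150(6.84) − 0.125(92200) + 762(16) = 18251.
∂Q_d/∂p = −4150.
E = (-4150) × (6.84/18251) = -1.5553…

-1.56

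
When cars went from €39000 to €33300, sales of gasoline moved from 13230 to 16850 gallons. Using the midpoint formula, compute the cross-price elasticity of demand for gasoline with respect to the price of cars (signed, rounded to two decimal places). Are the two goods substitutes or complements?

-1.53; complements

%ΔQ_{gasoline} = (16850 − 13230)/avg = 3620/15040 = 0.240691…
%ΔP_{cars} = (33300 − 39000)/avg = -5700/36150 = -0.157676…
E_cross = (3620/15040) / (-5700/36150) = -1.5264…
E_cross < 0 ⇒ the goods are complements.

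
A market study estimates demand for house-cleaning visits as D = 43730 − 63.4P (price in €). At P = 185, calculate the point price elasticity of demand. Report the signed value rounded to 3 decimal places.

-0.367

dD/dP = −63.4. At P = 185, D = 43730 − 63.4(185) = 32001.
Ed = (dD/dP)·(P/D) = −63.4 × (185/32001) = -0.36651…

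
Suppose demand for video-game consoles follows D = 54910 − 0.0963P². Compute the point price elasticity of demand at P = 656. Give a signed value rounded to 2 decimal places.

dD/dP = −2·0.0963·P = -126.3456. At P = 656, D = 13468.6432.
Ed = (dD/dP)·(P/D) = (-126.3456) × (656/13468.6432) = -6.1537…

-6.15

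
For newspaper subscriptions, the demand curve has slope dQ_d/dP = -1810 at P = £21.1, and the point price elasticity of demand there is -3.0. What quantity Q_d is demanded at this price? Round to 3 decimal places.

Ed = (dQ_d/dP)·(P/Q_d) ⇒ Q_d = (dQ_d/dP)·P/Ed = (-1810)·21.1/(-3.0) = 12730.33333…

12730.333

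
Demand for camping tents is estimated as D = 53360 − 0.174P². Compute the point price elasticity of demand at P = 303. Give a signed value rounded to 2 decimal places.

-0.85

dD/dP = −2·0.174·P = -105.444. At P = 303, D = 37385.234.
Ed = (dD/dP)·(P/D) = (-105.444) × (303/37385.234) = -0.8546…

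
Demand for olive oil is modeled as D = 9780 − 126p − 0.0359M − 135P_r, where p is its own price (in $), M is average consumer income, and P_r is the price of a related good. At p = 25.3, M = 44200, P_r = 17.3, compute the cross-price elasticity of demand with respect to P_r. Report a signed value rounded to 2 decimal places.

At the given values, D = 9780 − 126(25.3) − 0.0359(44200) − 135(17.3) = 2669.92.
∂D/∂P_r = -135.
E = (-135) × (17.3/2669.92) = -0.8747…

-0.87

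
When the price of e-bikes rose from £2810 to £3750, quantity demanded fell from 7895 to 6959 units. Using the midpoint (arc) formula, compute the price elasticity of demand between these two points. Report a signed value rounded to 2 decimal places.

%ΔQ = (6959 − 7895) / [(7895 + 6959)/2] = -936/7427 = -0.126026…
%ΔP = (3750 − 2810) / [(2810 + 3750)/2] = 940/3280 = 0.286585…
Arc Ed = %ΔQ / %ΔP = (-936/7427) / (940/3280) = -0.4397…

-0.44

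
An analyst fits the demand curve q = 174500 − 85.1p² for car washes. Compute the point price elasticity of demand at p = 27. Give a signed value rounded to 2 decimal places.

-1.10

dq/dp = −2·85.1·p = -4595.4. At p = 27, q = 112462.1.
Ed = (dq/dp)·(p/q) = (-4595.4) × (27/112462.1) = -1.1032…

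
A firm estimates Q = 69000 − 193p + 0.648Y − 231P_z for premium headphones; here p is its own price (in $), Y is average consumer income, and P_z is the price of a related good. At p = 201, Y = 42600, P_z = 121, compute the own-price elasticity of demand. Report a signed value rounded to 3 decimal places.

At the given values, Q = 69000 − 193(201) + 0.648(42600) − 231(121) = 29860.8.
∂Q/∂p = −193.
E = (-193) × (201/29860.8) = -1.29912…

-1.299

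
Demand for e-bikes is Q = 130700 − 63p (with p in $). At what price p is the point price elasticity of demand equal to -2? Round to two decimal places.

1383.07

Ed = −63p/(130700 − 63p). Set this equal to -2:
63p = 2·(130700 − 63p) ⇒ 63p(1 + 2) = 2·130700
p = 2·130700 / (63·3) = 1383.0687…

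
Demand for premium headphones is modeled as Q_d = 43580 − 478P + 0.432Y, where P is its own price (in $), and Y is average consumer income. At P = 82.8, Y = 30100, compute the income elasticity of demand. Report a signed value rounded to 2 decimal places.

0.76

At the given values, Q_d = 43580 − 478(82.8) + 0.432(30100) = 17004.8.
∂Q_d/∂Y = 0.432.
E = (0.432) × (30100/17004.8) = 0.7646…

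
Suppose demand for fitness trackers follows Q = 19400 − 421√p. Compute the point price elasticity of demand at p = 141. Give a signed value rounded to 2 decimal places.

dQ/dp = −421/(2√p) = -17.7273. At p = 141, Q = 14400.9.
Ed = (dQ/dp)·(p/Q) = (-17.7273) × (141/14400.9) = -0.1735…

-0.17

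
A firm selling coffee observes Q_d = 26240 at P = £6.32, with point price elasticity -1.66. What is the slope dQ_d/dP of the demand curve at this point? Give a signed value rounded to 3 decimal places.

Ed = (dQ_d/dP)·(P/Q_d) ⇒ dQ_d/dP = Ed·Q_d/P = (-1.66)·26240/6.32 = -6892.15189…

-6892.152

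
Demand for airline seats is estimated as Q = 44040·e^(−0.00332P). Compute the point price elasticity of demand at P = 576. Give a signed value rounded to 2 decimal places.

-1.91

dQ/dP = −0.00332·Q = -21.6011. At P = 576, Q = 6506.35.
Ed = (dQ/dP)·(P/Q) = (-21.6011) × (576/6506.35) = -1.9123…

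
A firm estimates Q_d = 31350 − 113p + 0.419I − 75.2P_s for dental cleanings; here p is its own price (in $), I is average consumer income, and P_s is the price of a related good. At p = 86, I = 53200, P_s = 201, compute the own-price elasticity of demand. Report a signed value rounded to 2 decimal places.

-0.34

At the given values, Q_d = 31350 − 113(86) + 0.419(53200) − 75.2(201) = 28807.6.
∂Q_d/∂p = −113.
E = (-113) × (86/28807.6) = -0.3373…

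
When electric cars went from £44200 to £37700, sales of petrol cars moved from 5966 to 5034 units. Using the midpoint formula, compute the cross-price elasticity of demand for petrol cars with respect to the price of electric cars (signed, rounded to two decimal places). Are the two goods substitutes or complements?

%ΔQ_{petrol cars} = (5034 − 5966)/avg = -932/5500 = -0.169454…
%ΔP_{electric cars} = (37700 − 44200)/avg = -6500/40950 = -0.158730…
E_cross = (-932/5500) / (-6500/40950) = 1.0675…
E_cross > 0 ⇒ the goods are substitutes.

1.07; substitutes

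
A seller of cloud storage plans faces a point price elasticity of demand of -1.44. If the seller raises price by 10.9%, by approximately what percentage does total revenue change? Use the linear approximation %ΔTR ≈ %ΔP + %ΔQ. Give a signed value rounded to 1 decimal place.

%ΔQ ≈ Ed × %ΔP = (-1.44) × (+10.9%) = -15.6960%
%ΔTR ≈ %ΔP + %ΔQ = (+10.9%) + (-15.6960%) = -4.7960%

-4.8%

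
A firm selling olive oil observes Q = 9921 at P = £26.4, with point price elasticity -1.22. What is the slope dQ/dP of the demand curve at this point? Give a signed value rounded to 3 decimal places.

-458.470

Ed = (dQ/dP)·(P/Q) ⇒ dQ/dP = Ed·Q/P = (-1.22)·9921/26.4 = -458.47045…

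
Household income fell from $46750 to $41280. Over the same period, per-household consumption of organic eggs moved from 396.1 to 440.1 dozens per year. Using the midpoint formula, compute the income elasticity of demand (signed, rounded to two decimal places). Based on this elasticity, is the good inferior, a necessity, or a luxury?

-0.85; inferior

%ΔQ = (440.1 − 396.1)/[( 396.1 + 440.1)/2] = 44/418.1 = 0.105237…
%ΔIncome = (41280 − 46750)/[( 46750 + 41280)/2] = -5470/44015 = -0.124275…
E_income = (44/418.1) / (-5470/44015) = -0.8468…
E_income < 0 ⇒ inferior good.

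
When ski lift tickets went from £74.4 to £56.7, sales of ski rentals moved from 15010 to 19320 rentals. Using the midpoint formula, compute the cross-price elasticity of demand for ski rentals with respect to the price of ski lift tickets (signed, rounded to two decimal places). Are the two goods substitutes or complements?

-0.93; complements

%ΔQ_{ski rentals} = (19320 − 15010)/avg = 4310/17165 = 0.251092…
%ΔP_{ski lift tickets} = (56.7 − 74.4)/avg = -17.7/65.55 = -0.270022…
E_cross = (4310/17165) / (-17.7/65.55) = -0.9298…
E_cross < 0 ⇒ the goods are complements.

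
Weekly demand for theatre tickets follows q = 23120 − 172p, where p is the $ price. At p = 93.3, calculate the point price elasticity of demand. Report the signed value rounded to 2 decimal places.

dq/dp = −172. At p = 93.3, q = 23120 − 172(93.3) = 7072.4.
Ed = (dq/dp)·(p/q) = −172 × (93.3/7072.4) = -2.2690…

-2.27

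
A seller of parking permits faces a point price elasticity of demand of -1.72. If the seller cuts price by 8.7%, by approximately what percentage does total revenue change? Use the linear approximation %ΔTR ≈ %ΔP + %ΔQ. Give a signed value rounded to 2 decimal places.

+6.26%

%ΔQ ≈ Ed × %ΔP = (-1.72) × (-8.7%) = +14.9640%
%ΔTR ≈ %ΔP + %ΔQ = (-8.7%) + (+14.9640%) = +6.2640%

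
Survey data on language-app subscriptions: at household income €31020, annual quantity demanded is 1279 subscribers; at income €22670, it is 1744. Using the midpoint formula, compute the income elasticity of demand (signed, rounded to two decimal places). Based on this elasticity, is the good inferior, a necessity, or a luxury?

-0.99; inferior

%ΔQ = (1744 − 1279)/[( 1279 + 1744)/2] = 465/1511.5 = 0.307641…
%ΔIncome = (22670 − 31020)/[( 31020 + 22670)/2] = -8350/26845 = -0.311044…
E_income = (465/1511.5) / (-8350/26845) = -0.9890…
E_income < 0 ⇒ inferior good.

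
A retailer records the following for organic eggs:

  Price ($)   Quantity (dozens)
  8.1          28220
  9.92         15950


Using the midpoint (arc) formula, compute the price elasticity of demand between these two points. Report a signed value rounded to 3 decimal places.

-2.750

%ΔQ = (15950 − 28220) / [(28220 + 15950)/2] = -12270/22085 = -0.555580…
%ΔP = (9.92 − 8.1) / [(8.1 + 9.92)/2] = 1.82/9.01 = 0.201997…
Arc Ed = %ΔQ / %ΔP = (-12270/22085) / (1.82/9.01) = -2.75042…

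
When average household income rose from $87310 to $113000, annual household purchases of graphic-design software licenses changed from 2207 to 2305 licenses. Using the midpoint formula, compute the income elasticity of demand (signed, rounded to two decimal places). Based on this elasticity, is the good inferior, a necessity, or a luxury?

%ΔQ = (2305 − 2207)/[( 2207 + 2305)/2] = 98/2256 = 0.043439…
%ΔIncome = (113000 − 87310)/[( 87310 + 113000)/2] = 25690/100155 = 0.256502…
E_income = (98/2256) / (25690/100155) = 0.1693…
0 < E_income < 1 ⇒ normal good, necessity.

0.17; necessity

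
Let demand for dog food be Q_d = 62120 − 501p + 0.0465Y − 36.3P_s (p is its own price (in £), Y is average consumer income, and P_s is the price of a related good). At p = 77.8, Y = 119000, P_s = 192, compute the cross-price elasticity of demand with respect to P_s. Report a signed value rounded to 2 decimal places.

At the given values, Q_d = 62120 − 501(77.8) + 0.0465(119000) − 36.3(192) = 21706.1.
∂Q_d/∂P_s = -36.3.
E = (-36.3) × (192/21706.1) = -0.3210…

-0.32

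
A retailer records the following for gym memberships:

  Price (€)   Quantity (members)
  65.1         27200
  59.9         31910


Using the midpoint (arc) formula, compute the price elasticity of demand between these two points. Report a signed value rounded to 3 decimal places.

-1.915

%ΔQ = (31910 − 27200) / [(27200 + 31910)/2] = 4710/29555 = 0.159363…
%ΔP = (59.9 − 65.1) / [(65.1 + 59.9)/2] = -5.2/62.5 = -0.0832
Arc Ed = %ΔQ / %ΔP = (4710/29555) / (-5.2/62.5) = -1.91543…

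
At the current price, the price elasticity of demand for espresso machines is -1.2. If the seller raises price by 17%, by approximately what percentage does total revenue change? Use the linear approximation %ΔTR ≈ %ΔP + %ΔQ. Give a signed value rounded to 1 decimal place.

-3.4%

%ΔQ ≈ Ed × %ΔP = (-1.2) × (+17%) = -20.4000%
%ΔTR ≈ %ΔP + %ΔQ = (+17%) + (-20.4000%) = -3.4000%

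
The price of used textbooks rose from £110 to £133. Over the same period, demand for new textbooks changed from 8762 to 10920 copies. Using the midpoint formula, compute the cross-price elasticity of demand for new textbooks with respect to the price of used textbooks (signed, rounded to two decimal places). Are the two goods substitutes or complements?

1.16; substitutes

%ΔQ_{new textbooks} = (10920 − 8762)/avg = 2158/9841 = 0.219286…
%ΔP_{used textbooks} = (133 − 110)/avg = 23/121.5 = 0.189300…
E_cross = (2158/9841) / (23/121.5) = 1.1584…
E_cross > 0 ⇒ the goods are substitutes.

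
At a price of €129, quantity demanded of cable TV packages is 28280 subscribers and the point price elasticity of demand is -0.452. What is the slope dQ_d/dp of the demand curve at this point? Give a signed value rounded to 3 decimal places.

-99.090

Ed = (dQ_d/dp)·(p/Q_d) ⇒ dQ_d/dp = Ed·Q_d/p = (-0.452)·28280/129 = -99.08961…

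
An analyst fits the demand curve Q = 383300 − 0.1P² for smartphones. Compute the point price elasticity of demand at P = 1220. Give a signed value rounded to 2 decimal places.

dQ/dP = −2·0.1·P = -244. At P = 1220, Q = 234460.
Ed = (dQ/dP)·(P/Q) = (-244) × (1220/234460) = -1.2696…

-1.27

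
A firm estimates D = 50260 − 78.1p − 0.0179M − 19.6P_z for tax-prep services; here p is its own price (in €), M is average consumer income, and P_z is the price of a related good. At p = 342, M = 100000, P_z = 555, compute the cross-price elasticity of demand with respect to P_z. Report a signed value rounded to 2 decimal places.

At the given values, D = 50260 − 78.1(342) − 0.0179(100000) − 19.6(555) = 10881.8.
∂D/∂P_z = -19.6.
E = (-19.6) × (555/10881.8) = -0.9996…

-1.00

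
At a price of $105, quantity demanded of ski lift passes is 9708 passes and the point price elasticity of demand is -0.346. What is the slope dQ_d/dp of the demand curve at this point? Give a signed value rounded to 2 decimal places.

-31.99

Ed = (dQ_d/dp)·(p/Q_d) ⇒ dQ_d/dp = Ed·Q_d/p = (-0.346)·9708/105 = -31.9901…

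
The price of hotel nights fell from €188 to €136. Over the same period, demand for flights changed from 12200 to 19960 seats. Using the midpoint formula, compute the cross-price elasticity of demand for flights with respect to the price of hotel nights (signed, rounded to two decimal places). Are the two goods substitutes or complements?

-1.50; complements

%ΔQ_{flights} = (19960 − 12200)/avg = 7760/16080 = 0.482587…
%ΔP_{hotel nights} = (136 − 188)/avg = -52/162 = -0.320987…
E_cross = (7760/16080) / (-52/162) = -1.5034…
E_cross < 0 ⇒ the goods are complements.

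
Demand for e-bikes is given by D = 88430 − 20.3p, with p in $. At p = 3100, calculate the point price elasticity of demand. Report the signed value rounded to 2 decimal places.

dD/dp = −20.3. At p = 3100, D = 88430 − 20.3(3100) = 25500.
Ed = (dD/dp)·(p/D) = −20.3 × (3100/25500) = -2.4678…

-2.47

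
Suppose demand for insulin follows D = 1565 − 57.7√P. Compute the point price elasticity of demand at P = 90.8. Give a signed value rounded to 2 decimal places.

dD/dP = −57.7/(2√P) = -3.02763. At P = 90.8, D = 1015.18.
Ed = (dD/dP)·(P/D) = (-3.02763) × (90.8/1015.18) = -0.2707…

-0.27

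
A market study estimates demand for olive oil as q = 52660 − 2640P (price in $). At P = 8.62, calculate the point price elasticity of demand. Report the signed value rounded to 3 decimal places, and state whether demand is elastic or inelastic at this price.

dq/dP = −2640. At P = 8.62, q = 52660 − 2640(8.62) = 29903.2.
Ed = (dq/dP)·(P/q) = −2640 × (8.62/29903.2) = -0.76101…
|Ed| = 0.761 < 1, so demand is inelastic.

-0.761; inelastic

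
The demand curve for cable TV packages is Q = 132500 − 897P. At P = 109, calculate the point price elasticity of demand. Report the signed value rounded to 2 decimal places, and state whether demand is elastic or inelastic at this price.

dQ/dP = −897. At P = 109, Q = 132500 − 897(109) = 34727.
Ed = (dQ/dP)·(P/Q) = −897 × (109/34727) = -2.8154…
|Ed| = 2.82 > 1, so demand is elastic.

-2.82; elastic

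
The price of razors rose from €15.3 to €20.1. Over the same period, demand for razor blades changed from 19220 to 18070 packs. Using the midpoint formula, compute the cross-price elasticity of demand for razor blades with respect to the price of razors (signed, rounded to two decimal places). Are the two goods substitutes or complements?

-0.23; complements

%ΔQ_{razor blades} = (18070 − 19220)/avg = -1150/18645 = -0.061678…
%ΔP_{razors} = (20.1 − 15.3)/avg = 4.8/17.7 = 0.271186…
E_cross = (-1150/18645) / (4.8/17.7) = -0.2274…
E_cross < 0 ⇒ the goods are complements.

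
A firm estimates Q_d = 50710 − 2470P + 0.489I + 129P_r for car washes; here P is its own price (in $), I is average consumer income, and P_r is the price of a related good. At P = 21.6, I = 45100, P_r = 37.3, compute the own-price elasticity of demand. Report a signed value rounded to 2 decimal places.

-2.20

At the given values, Q_d = 50710 − 2470(21.6) + 0.489(45100) + 129(37.3) = 24223.6.
∂Q_d/∂P = −2470.
E = (-2470) × (21.6/24223.6) = -2.2024…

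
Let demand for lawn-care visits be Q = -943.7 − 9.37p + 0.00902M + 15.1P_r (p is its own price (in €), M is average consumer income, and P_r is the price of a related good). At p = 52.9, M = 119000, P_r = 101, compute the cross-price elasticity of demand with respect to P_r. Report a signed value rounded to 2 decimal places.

At the given values, Q = -943.7 − 9.37(52.9) + 0.00902(119000) + 15.1(101) = 1159.107.
∂Q/∂P_r = 15.1.
E = (15.1) × (101/1159.107) = 1.3157…

1.32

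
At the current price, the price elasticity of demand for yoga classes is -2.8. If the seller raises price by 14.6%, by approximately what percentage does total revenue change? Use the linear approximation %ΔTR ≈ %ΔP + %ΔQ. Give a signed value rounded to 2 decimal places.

-26.28%

%ΔQ ≈ Ed × %ΔP = (-2.8) × (+14.6%) = -40.8800%
%ΔTR ≈ %ΔP + %ΔQ = (+14.6%) + (-40.8800%) = -26.2800%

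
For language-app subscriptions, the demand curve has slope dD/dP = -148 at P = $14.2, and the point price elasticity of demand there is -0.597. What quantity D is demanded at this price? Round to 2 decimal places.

Ed = (dD/dP)·(P/D) ⇒ D = (dD/dP)·P/Ed = (-148)·14.2/(-0.597) = 3520.2680…

3520.27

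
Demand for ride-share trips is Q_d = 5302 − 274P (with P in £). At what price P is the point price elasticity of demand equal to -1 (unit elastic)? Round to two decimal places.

Ed = −274P/(5302 − 274P). Set this equal to -1:
274P = 1·(5302 − 274P) ⇒ 274P(1 + 1) = 1·5302
P = 1·5302 / (274·2) = 9.6751…

9.68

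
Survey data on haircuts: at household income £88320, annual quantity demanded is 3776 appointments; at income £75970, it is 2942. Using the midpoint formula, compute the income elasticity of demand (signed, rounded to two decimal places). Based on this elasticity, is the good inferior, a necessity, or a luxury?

1.65; luxury

%ΔQ = (2942 − 3776)/[( 3776 + 2942)/2] = -834/3359 = -0.248288…
%ΔIncome = (75970 − 88320)/[( 88320 + 75970)/2] = -12350/82145 = -0.150343…
E_income = (-834/3359) / (-12350/82145) = 1.6514…
E_income > 1 ⇒ normal good, luxury.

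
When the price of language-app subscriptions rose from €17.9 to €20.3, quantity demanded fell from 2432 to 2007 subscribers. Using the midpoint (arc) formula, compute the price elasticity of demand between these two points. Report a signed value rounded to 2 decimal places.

%ΔQ = (2007 − 2432) / [(2432 + 2007)/2] = -425/2219.5 = -0.191484…
%ΔP = (20.3 − 17.9) / [(17.9 + 20.3)/2] = 2.4/19.1 = 0.125654…
Arc Ed = %ΔQ / %ΔP = (-425/2219.5) / (2.4/19.1) = -1.5238…

-1.52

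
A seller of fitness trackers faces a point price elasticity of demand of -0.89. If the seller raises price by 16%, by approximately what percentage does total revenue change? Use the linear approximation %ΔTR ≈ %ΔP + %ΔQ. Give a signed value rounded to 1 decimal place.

%ΔQ ≈ Ed × %ΔP = (-0.89) × (+16%) = -14.2400%
%ΔTR ≈ %ΔP + %ΔQ = (+16%) + (-14.2400%) = +1.7600%

+1.8%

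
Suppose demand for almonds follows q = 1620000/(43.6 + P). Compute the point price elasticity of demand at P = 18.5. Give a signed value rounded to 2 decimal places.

dq/dP = −1620000/(43.6 + P)² = -420.08. At P = 18.5, q = 26087.
Ed = (dq/dP)·(P/q) = (-420.08) × (18.5/26087) = -0.2979…

-0.30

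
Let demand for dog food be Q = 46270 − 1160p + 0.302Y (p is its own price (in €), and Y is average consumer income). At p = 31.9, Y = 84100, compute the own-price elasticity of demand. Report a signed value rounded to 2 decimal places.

-1.07

At the given values, Q = 46270 − 1160(31.9) + 0.302(84100) = 34664.2.
∂Q/∂p = −1160.
E = (-1160) × (31.9/34664.2) = -1.0674…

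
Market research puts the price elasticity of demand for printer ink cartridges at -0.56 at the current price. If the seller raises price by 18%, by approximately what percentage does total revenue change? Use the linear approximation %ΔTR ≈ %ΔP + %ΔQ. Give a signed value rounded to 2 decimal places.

+7.92%

%ΔQ ≈ Ed × %ΔP = (-0.56) × (+18%) = -10.0800%
%ΔTR ≈ %ΔP + %ΔQ = (+18%) + (-10.0800%) = +7.9200%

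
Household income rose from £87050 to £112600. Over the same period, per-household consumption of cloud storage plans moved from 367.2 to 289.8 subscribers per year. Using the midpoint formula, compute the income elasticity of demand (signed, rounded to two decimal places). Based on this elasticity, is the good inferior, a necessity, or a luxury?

%ΔQ = (289.8 − 367.2)/[( 367.2 + 289.8)/2] = -77.4/328.5 = -0.235616…
%ΔIncome = (112600 − 87050)/[( 87050 + 112600)/2] = 25550/99825 = 0.255947…
E_income = (-77.4/328.5) / (25550/99825) = -0.9205…
E_income < 0 ⇒ inferior good.

-0.92; inferior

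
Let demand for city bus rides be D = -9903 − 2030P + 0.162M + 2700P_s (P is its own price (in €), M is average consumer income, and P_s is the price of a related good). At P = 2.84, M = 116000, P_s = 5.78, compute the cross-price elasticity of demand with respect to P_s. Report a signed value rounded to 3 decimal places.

At the given values, D = -9903 − 2030(2.84) + 0.162(116000) + 2700(5.78) = 18729.8.
∂D/∂P_s = 2700.
E = (2700) × (5.78/18729.8) = 0.83321…

0.833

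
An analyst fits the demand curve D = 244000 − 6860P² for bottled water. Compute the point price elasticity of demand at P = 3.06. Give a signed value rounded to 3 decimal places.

dD/dP = −2·6860·P = -41983.2. At P = 3.06, D = 179765.704.
Ed = (dD/dP)·(P/D) = (-41983.2) × (3.06/179765.704) = -0.71464…

-0.715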